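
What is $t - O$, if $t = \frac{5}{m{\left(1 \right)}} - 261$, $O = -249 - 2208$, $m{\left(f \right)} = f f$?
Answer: $2201$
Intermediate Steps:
$m{\left(f \right)} = f^{2}$
$O = -2457$ ($O = -249 - 2208 = -2457$)
$t = -256$ ($t = \frac{5}{1^{2}} - 261 = \frac{5}{1} - 261 = 5 \cdot 1 - 261 = 5 - 261 = -256$)
$t - O = -256 - -2457 = -256 + 2457 = 2201$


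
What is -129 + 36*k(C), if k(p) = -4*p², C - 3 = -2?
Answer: -273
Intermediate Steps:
C = 1 (C = 3 - 2 = 1)
-129 + 36*k(C) = -129 + 36*(-4*1²) = -129 + 36*(-4*1) = -129 + 36*(-4) = -129 - 144 = -273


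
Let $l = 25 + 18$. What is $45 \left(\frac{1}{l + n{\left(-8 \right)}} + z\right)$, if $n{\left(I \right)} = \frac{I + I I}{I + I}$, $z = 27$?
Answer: $\frac{96075}{79} \approx 1216.1$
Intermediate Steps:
$n{\left(I \right)} = \frac{I + I^{2}}{2 I}$
$l = 43$
$45 \left(\frac{1}{l + n{\left(-8 \right)}} + z\right) = 45 \left(\frac{1}{43 + \left(\frac{1}{2} + \frac{1}{2} \left(-8\right)\right)} + 27\right) = 45 \left(\frac{1}{43 + \left(\frac{1}{2} - 4\right)} + 27\right) = 45 \left(\frac{1}{43 - \frac{7}{2}} + 27\right) = 45 \left(\frac{1}{\frac{79}{2}} + 27\right) = 45 \left(\frac{2}{79} + 27\right) = 45 \cdot \frac{2135}{79} = \frac{96075}{79}$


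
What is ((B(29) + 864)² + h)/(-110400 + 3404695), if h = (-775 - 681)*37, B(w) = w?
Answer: 743577/3294295 ≈ 0.22572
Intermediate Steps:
h = -53872 (h = -1456*37 = -53872)
((B(29) + 864)² + h)/(-110400 + 3404695) = ((29 + 864)² - 53872)/(-110400 + 3404695) = (893² - 53872)/3294295 = (797449 - 53872)*(1/3294295) = 743577*(1/3294295) = 743577/3294295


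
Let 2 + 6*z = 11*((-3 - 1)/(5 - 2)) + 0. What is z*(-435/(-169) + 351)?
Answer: -497950/507 ≈ -982.15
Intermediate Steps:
z = -25/9 (z = -⅓ + (11*((-3 - 1)/(5 - 2)) + 0)/6 = -⅓ + (11*(-4/3) + 0)/6 = -⅓ + (-44/3 + 0)/6 = -⅓ + (⅙)*(-44/3) = -⅓ - 22/9 = -25/9 ≈ -2.7778)
z*(-435/(-169) + 351) = -25*(-435/(-169) + 351)/9 = -25*(-435*(-1/169) + 351)/9 = -25*(435/169 + 351)/9 = -25/9*59754/169 = -497950/507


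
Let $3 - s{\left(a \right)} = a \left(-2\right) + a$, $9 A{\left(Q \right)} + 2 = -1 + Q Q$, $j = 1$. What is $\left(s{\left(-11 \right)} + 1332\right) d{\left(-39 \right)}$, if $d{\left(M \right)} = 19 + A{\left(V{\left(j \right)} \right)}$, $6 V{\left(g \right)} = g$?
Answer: $\frac{2002219}{81} \approx 24719.0$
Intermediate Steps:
$V{\left(g \right)} = \frac{g}{6}$
$A{\left(Q \right)} = - \frac{1}{3} + \frac{Q^{2}}{9}$ ($A{\left(Q \right)} = - \frac{2}{9} + \frac{-1 + Q Q}{9} = - \frac{2}{9} + \frac{-1 + Q^{2}}{9} = - \frac{2}{9} + \left(- \frac{1}{9} + \frac{Q^{2}}{9}\right) = - \frac{1}{3} + \frac{Q^{2}}{9}$)
$d{\left(M \right)} = \frac{6049}{324}$ ($d{\left(M \right)} = 19 - \left(\frac{1}{3} - \frac{\left(\frac{1}{6} \cdot 1\right)^{2}}{9}\right) = 19 - \left(\frac{1}{3} - \frac{1}{9 \cdot 36}\right) = 19 + \left(- \frac{1}{3} + \frac{1}{9} \cdot \frac{1}{36}\right) = 19 + \left(- \frac{1}{3} + \frac{1}{324}\right) = 19 - \frac{107}{324} = \frac{6049}{324}$)
$s{\left(a \right)} = 3 + a$ ($s{\left(a \right)} = 3 - \left(a \left(-2\right) + a\right) = 3 - \left(- 2 a + a\right) = 3 - - a = 3 + a$)
$\left(s{\left(-11 \right)} + 1332\right) d{\left(-39 \right)} = \left(\left(3 - 11\right) + 1332\right) \frac{6049}{324} = \left(-8 + 1332\right) \frac{6049}{324} = 1324 \cdot \frac{6049}{324} = \frac{2002219}{81}$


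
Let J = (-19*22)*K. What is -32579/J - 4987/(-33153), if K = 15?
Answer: 123484453/23096590 ≈ 5.3464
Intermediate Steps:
J = -6270 (J = -19*22*15 = -418*15 = -6270)
-32579/J - 4987/(-33153) = -32579/(-6270) - 4987/(-33153) = -32579*(-1/6270) - 4987*(-1/33153) = 32579/6270 + 4987/33153 = 123484453/23096590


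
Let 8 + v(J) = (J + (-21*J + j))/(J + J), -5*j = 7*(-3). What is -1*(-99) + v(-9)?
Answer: 2423/30 ≈ 80.767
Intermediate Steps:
j = 21/5 (j = -7*(-3)/5 = -⅕*(-21) = 21/5 ≈ 4.2000)
v(J) = -8 + (21/5 - 20*J)/(2*J) (v(J) = -8 + (J + (-21*J + 21/5))/(J + J) = -8 + (J + (21/5 - 21*J))/((2*J)) = -8 + (21/5 - 20*J)*(1/(2*J)) = -8 + (21/5 - 20*J)/(2*J))
-1*(-99) + v(-9) = -1*(-99) + (-18 + (21/10)/(-9)) = 99 + (-18 + (21/10)*(-⅑)) = 99 + (-18 - 7/30) = 99 - 547/30 = 2423/30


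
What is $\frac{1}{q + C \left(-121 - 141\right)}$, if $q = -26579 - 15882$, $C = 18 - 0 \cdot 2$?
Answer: $- \frac{1}{47177} \approx -2.1197 \cdot 10^{-5}$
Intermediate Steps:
$C = 18$ ($C = 18 - 0 = 18 + 0 = 18$)
$q = -42461$ ($q = -26579 - 15882 = -42461$)
$\frac{1}{q + C \left(-121 - 141\right)} = \frac{1}{-42461 + 18 \left(-121 - 141\right)} = \frac{1}{-42461 + 18 \left(-262\right)} = \frac{1}{-42461 - 4716} = \frac{1}{-47177} = - \frac{1}{47177}$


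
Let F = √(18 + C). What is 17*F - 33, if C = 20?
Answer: -33 + 17*√38 ≈ 71.795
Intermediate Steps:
F = √38 (F = √(18 + 20) = √38 ≈ 6.1644)
17*F - 33 = 17*√38 - 33 = -33 + 17*√38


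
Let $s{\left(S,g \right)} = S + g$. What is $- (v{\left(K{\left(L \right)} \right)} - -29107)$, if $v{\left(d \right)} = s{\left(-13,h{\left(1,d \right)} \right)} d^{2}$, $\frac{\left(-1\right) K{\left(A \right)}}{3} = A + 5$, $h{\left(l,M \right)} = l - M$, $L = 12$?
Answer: $-130546$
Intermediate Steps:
$K{\left(A \right)} = -15 - 3 A$ ($K{\left(A \right)} = - 3 \left(A + 5\right) = - 3 \left(5 + A\right) = -15 - 3 A$)
$v{\left(d \right)} = d^{2} \left(-12 - d\right)$ ($v{\left(d \right)} = \left(-13 - \left(-1 + d\right)\right) d^{2} = \left(-12 - d\right) d^{2} = d^{2} \left(-12 - d\right)$)
$- (v{\left(K{\left(L \right)} \right)} - -29107) = - (\left(-15 - 36\right)^{2} \left(-12 - \left(-15 - 36\right)\right) - -29107) = - (\left(-15 - 36\right)^{2} \left(-12 - \left(-15 - 36\right)\right) + 29107) = - (\left(-51\right)^{2} \left(-12 - -51\right) + 29107) = - (2601 \left(-12 + 51\right) + 29107) = - (2601 \cdot 39 + 29107) = - (101439 + 29107) = \left(-1\right) 130546 = -130546$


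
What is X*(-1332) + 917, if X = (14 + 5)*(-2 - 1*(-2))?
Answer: 917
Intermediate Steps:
X = 0 (X = 19*(-2 + 2) = 19*0 = 0)
X*(-1332) + 917 = 0*(-1332) + 917 = 0 + 917 = 917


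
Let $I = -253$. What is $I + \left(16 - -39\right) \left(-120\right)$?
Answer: $-6853$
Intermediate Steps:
$I + \left(16 - -39\right) \left(-120\right) = -253 + \left(16 - -39\right) \left(-120\right) = -253 + \left(16 + 39\right) \left(-120\right) = -253 + 55 \left(-120\right) = -253 - 6600 = -6853$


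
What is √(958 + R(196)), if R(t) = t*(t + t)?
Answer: √77790 ≈ 278.91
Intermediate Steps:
R(t) = 2*t² (R(t) = t*(2*t) = 2*t²)
√(958 + R(196)) = √(958 + 2*196²) = √(958 + 2*38416) = √(958 + 76832) = √77790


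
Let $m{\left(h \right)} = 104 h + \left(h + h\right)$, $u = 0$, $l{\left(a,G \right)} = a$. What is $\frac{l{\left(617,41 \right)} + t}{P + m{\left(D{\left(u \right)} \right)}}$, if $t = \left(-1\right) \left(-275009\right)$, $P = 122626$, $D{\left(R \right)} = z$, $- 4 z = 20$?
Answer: $\frac{10601}{4696} \approx 2.2575$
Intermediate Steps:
$z = -5$ ($z = \left(- \frac{1}{4}\right) 20 = -5$)
$D{\left(R \right)} = -5$
$t = 275009$
$m{\left(h \right)} = 106 h$ ($m{\left(h \right)} = 104 h + 2 h = 106 h$)
$\frac{l{\left(617,41 \right)} + t}{P + m{\left(D{\left(u \right)} \right)}} = \frac{617 + 275009}{122626 + 106 \left(-5\right)} = \frac{275626}{122626 - 530} = \frac{275626}{122096} = 275626 \cdot \frac{1}{122096} = \frac{10601}{4696}$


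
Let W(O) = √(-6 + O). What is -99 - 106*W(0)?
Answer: -99 - 106*I*√6 ≈ -99.0 - 259.65*I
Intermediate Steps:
-99 - 106*W(0) = -99 - 106*√(-6 + 0) = -99 - 106*I*√6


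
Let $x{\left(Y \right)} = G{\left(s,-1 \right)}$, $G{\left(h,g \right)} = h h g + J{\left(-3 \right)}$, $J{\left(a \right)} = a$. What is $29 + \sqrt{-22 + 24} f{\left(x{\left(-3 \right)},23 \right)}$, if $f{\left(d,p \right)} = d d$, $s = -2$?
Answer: $29 + 49 \sqrt{2} \approx 98.297$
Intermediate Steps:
$G{\left(h,g \right)} = -3 + g h^{2}$ ($G{\left(h,g \right)} = h h g - 3 = h^{2} g - 3 = g h^{2} - 3 = -3 + g h^{2}$)
$x{\left(Y \right)} = -7$ ($x{\left(Y \right)} = -3 - \left(-2\right)^{2} = -3 - 4 = -7$)
$f{\left(d,p \right)} = d^{2}$
$29 + \sqrt{-22 + 24} f{\left(x{\left(-3 \right)},23 \right)} = 29 + \sqrt{-22 + 24} \left(-7\right)^{2} = 29 + \sqrt{2} \cdot 49 = 29 + 49 \sqrt{2}$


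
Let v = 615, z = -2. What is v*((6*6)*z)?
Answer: -44280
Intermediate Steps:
v*((6*6)*z) = 615*((6*6)*(-2)) = 615*(36*(-2)) = 615*(-72) = -44280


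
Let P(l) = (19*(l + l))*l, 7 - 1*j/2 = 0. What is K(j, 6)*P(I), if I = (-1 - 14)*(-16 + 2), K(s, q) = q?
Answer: 10054800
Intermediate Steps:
j = 14 (j = 14 - 2*0 = 14 + 0 = 14)
I = 210 (I = -15*(-14) = 210)
P(l) = 38*l**2 (P(l) = (19*(2*l))*l = (38*l)*l = 38*l**2)
K(j, 6)*P(I) = 6*(38*210**2) = 6*(38*44100) = 6*1675800 = 10054800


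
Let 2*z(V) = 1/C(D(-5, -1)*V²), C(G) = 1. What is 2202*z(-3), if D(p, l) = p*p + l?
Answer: 1101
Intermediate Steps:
D(p, l) = l + p² (D(p, l) = p² + l = l + p²)
z(V) = ½ (z(V) = (½)/1 = (½)*1 = ½)
2202*z(-3) = 2202*(½) = 1101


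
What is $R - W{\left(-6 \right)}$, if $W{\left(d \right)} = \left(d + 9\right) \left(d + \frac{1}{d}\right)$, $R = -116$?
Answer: $- \frac{195}{2} \approx -97.5$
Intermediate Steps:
$W{\left(d \right)} = \left(9 + d\right) \left(d + \frac{1}{d}\right)$
$R - W{\left(-6 \right)} = -116 - \left(1 + \left(-6\right)^{2} + 9 \left(-6\right) + \frac{9}{-6}\right) = -116 - \left(1 + 36 - 54 + 9 \left(- \frac{1}{6}\right)\right) = -116 - \left(1 + 36 - 54 - \frac{3}{2}\right) = -116 - - \frac{37}{2} = -116 + \frac{37}{2} = - \frac{195}{2}$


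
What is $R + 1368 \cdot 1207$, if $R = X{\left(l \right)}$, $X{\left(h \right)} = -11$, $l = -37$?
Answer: $1651165$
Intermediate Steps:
$R = -11$
$R + 1368 \cdot 1207 = -11 + 1368 \cdot 1207 = -11 + 1651176 = 1651165$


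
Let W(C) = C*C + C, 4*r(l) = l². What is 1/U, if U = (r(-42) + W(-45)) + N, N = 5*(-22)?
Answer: 1/2311 ≈ 0.00043271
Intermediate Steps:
N = -110
r(l) = l²/4
W(C) = C + C² (W(C) = C² + C = C + C²)
U = 2311 (U = ((¼)*(-42)² - 45*(1 - 45)) - 110 = ((¼)*1764 - 45*(-44)) - 110 = (441 + 1980) - 110 = 2421 - 110 = 2311)
1/U = 1/2311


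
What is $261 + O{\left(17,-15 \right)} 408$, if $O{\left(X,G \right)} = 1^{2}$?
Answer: $669$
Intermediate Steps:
$O{\left(X,G \right)} = 1$
$261 + O{\left(17,-15 \right)} 408 = 261 + 1 \cdot 408 = 261 + 408 = 669$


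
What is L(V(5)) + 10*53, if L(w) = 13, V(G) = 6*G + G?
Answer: 543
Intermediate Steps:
V(G) = 7*G
L(V(5)) + 10*53 = 13 + 10*53 = 13 + 530 = 543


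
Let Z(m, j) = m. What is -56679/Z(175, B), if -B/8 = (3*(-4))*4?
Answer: -8097/25 ≈ -323.88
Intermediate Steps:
B = 384 (B = -8*3*(-4)*4 = -(-96)*4 = -8*(-48) = 384)
-56679/Z(175, B) = -56679/175 = -56679*1/175 = -8097/25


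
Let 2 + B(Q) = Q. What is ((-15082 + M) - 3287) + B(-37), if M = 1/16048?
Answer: -295411583/16048 ≈ -18408.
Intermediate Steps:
M = 1/16048 ≈ 6.2313e-5
B(Q) = -2 + Q
((-15082 + M) - 3287) + B(-37) = ((-15082 + 1/16048) - 3287) + (-2 - 37) = (-242035935/16048 - 3287) - 39 = -294785711/16048 - 39 = -295411583/16048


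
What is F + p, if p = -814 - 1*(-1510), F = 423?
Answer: 1119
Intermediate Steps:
p = 696 (p = -814 + 1510 = 696)
F + p = 423 + 696 = 1119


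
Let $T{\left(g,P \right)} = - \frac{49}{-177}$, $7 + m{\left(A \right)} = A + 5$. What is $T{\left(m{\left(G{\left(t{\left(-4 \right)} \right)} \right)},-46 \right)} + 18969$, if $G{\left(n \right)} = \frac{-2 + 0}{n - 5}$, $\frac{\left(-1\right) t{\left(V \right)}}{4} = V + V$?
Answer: $\frac{3357562}{177} \approx 18969.0$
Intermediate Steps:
$t{\left(V \right)} = - 8 V$ ($t{\left(V \right)} = - 4 \left(V + V\right) = - 4 \cdot 2 V = - 8 V$)
$G{\left(n \right)} = - \frac{2}{-5 + n}$
$m{\left(A \right)} = -2 + A$ ($m{\left(A \right)} = -7 + \left(A + 5\right) = -7 + \left(5 + A\right) = -2 + A$)
$T{\left(g,P \right)} = \frac{49}{177}$ ($T{\left(g,P \right)} = \left(-49\right) \left(- \frac{1}{177}\right) = \frac{49}{177}$)
$T{\left(m{\left(G{\left(t{\left(-4 \right)} \right)} \right)},-46 \right)} + 18969 = \frac{49}{177} + 18969 = \frac{3357562}{177}$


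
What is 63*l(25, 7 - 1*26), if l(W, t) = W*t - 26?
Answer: -31563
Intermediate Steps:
l(W, t) = -26 + W*t
63*l(25, 7 - 1*26) = 63*(-26 + 25*(7 - 1*26)) = 63*(-26 + 25*(7 - 26)) = 63*(-26 + 25*(-19)) = 63*(-26 - 475) = 63*(-501) = -31563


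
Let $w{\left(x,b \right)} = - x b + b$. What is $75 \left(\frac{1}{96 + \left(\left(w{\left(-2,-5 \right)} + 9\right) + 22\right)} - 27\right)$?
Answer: $- \frac{226725}{112} \approx -2024.3$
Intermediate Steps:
$w{\left(x,b \right)} = b - b x$ ($w{\left(x,b \right)} = - b x + b = b - b x$)
$75 \left(\frac{1}{96 + \left(\left(w{\left(-2,-5 \right)} + 9\right) + 22\right)} - 27\right) = 75 \left(\frac{1}{96 + \left(\left(- 5 \left(1 - -2\right) + 9\right) + 22\right)} - 27\right) = 75 \left(\frac{1}{96 + \left(\left(- 5 \left(1 + 2\right) + 9\right) + 22\right)} - 27\right) = 75 \left(\frac{1}{96 + \left(\left(\left(-5\right) 3 + 9\right) + 22\right)} - 27\right) = 75 \left(\frac{1}{96 + \left(\left(-15 + 9\right) + 22\right)} - 27\right) = 75 \left(\frac{1}{96 + \left(-6 + 22\right)} - 27\right) = 75 \left(\frac{1}{96 + 16} - 27\right) = 75 \left(\frac{1}{112} - 27\right) = 75 \left(- \frac{3023}{112}\right) = - \frac{226725}{112}$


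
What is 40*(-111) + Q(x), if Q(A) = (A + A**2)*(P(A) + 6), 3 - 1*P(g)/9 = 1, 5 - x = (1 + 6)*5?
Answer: 16440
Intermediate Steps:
x = -30 (x = 5 - (1 + 6)*5 = 5 - 7*5 = 5 - 1*35 = 5 - 35 = -30)
P(g) = 18 (P(g) = 27 - 9*1 = 27 - 9 = 18)
Q(A) = 24*A + 24*A**2 (Q(A) = (A + A**2)*(18 + 6) = (A + A**2)*24 = 24*A + 24*A**2)
40*(-111) + Q(x) = 40*(-111) + 24*(-30)*(1 - 30) = -4440 + 24*(-30)*(-29) = -4440 + 20880 = 16440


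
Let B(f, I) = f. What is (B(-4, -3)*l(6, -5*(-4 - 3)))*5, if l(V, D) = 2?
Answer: -40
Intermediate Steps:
(B(-4, -3)*l(6, -5*(-4 - 3)))*5 = -4*2*5 = -8*5 = -40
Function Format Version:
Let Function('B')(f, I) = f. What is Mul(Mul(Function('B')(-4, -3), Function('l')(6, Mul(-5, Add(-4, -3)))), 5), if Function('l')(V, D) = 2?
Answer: -40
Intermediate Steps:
Mul(Mul(Function('B')(-4, -3), Function('l')(6, Mul(-5, Add(-4, -3)))), 5) = Mul(Mul(-4, 2), 5) = Mul(-8, 5) = -40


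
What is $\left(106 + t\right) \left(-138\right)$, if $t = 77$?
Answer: $-25254$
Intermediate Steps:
$\left(106 + t\right) \left(-138\right) = \left(106 + 77\right) \left(-138\right) = 183 \left(-138\right) = -25254$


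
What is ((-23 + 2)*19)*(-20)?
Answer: 7980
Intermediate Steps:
((-23 + 2)*19)*(-20) = -21*19*(-20) = -399*(-20) = 7980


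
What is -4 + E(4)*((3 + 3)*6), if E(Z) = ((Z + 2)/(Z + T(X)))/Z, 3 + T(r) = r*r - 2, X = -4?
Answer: -⅖ ≈ -0.40000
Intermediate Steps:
T(r) = -5 + r² (T(r) = -3 + (r*r - 2) = -3 + (r² - 2) = -3 + (-2 + r²) = -5 + r²)
E(Z) = (2 + Z)/(Z*(11 + Z)) (E(Z) = ((Z + 2)/(Z + (-5 + (-4)²)))/Z = ((2 + Z)/(Z + (-5 + 16)))/Z = ((2 + Z)/(Z + 11))/Z = ((2 + Z)/(11 + Z))/Z = (2 + Z)/(Z*(11 + Z)))
-4 + E(4)*((3 + 3)*6) = -4 + ((2 + 4)/(4*(11 + 4)))*((3 + 3)*6) = -4 + ((¼)*6/15)*(6*6) = -4 + ((¼)*(1/15)*6)*36 = -4 + (⅒)*36 = -4 + 18/5 = -⅖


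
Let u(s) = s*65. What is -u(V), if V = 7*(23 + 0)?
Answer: -10465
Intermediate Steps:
V = 161 (V = 7*23 = 161)
u(s) = 65*s
-u(V) = -65*161 = -1*10465 = -10465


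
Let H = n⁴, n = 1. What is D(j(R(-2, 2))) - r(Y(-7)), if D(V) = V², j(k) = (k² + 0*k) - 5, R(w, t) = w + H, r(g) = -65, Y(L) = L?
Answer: 81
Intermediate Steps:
H = 1 (H = 1⁴ = 1)
R(w, t) = 1 + w (R(w, t) = w + 1 = 1 + w)
j(k) = -5 + k² (j(k) = (k² + 0) - 5 = k² - 5 = -5 + k²)
D(j(R(-2, 2))) - r(Y(-7)) = (-5 + (1 - 2)²)² - 1*(-65) = (-5 + (-1)²)² + 65 = (-5 + 1)² + 65 = (-4)² + 65 = 16 + 65 = 81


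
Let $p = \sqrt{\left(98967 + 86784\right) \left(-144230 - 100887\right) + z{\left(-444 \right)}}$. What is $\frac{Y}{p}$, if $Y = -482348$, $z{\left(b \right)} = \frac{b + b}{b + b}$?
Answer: $\frac{241174 i \sqrt{45530727866}}{22765363933} \approx 2.2605 i$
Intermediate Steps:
$z{\left(b \right)} = 1$ ($z{\left(b \right)} = \frac{2 b}{2 b} = 2 b \frac{1}{2 b} = 1$)
$p = i \sqrt{45530727866}$ ($p = \sqrt{\left(98967 + 86784\right) \left(-144230 - 100887\right) + 1} = \sqrt{185751 \left(-245117\right) + 1} = \sqrt{-45530727867 + 1} = \sqrt{-45530727866} = i \sqrt{45530727866} \approx 2.1338 \cdot 10^{5} i$)
$\frac{Y}{p} = - \frac{482348}{i \sqrt{45530727866}} = - 482348 \left(- \frac{i \sqrt{45530727866}}{45530727866}\right) = \frac{241174 i \sqrt{45530727866}}{22765363933}$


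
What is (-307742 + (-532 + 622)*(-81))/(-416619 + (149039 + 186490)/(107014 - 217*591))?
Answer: 98368742/130094217 ≈ 0.75613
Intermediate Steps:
(-307742 + (-532 + 622)*(-81))/(-416619 + (149039 + 186490)/(107014 - 217*591)) = (-307742 + 90*(-81))/(-416619 + 335529/(107014 - 128247)) = (-307742 - 7290)/(-416619 + 335529/(-21233)) = -315032/(-416619 + 335529*(-1/21233)) = -315032/(-416619 - 19737/1249) = -315032/(-520376868/1249) = -315032*(-1249/520376868) = 98368742/130094217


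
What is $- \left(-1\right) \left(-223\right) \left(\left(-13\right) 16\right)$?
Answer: $46384$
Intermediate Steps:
$- \left(-1\right) \left(-223\right) \left(\left(-13\right) 16\right) = - 223 \left(-208\right) = \left(-1\right) \left(-46384\right) = 46384$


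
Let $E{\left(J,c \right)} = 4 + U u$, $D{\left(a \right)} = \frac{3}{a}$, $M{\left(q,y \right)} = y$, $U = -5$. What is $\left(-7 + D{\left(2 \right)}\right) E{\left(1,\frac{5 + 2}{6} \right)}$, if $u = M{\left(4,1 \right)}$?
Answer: $\frac{11}{2} \approx 5.5$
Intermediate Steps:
$u = 1$
$E{\left(J,c \right)} = -1$ ($E{\left(J,c \right)} = 4 - 5 = -1$)
$\left(-7 + D{\left(2 \right)}\right) E{\left(1,\frac{5 + 2}{6} \right)} = \left(-7 + \frac{3}{2}\right) \left(-1\right) = \left(- \frac{11}{2}\right) \left(-1\right) = \frac{11}{2}$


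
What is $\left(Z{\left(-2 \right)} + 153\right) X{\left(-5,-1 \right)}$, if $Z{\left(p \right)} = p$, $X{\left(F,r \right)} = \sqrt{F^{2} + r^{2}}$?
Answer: $151 \sqrt{26} \approx 769.95$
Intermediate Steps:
$\left(Z{\left(-2 \right)} + 153\right) X{\left(-5,-1 \right)} = \left(-2 + 153\right) \sqrt{\left(-5\right)^{2} + \left(-1\right)^{2}} = 151 \sqrt{25 + 1} = 151 \sqrt{26}$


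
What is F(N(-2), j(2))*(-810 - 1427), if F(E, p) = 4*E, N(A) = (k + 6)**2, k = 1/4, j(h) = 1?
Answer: -1398125/4 ≈ -3.4953e+5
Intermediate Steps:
k = 1/4 ≈ 0.25000
N(A) = 625/16 (N(A) = (1/4 + 6)**2 = (25/4)**2 = 625/16)
F(N(-2), j(2))*(-810 - 1427) = (4*(625/16))*(-810 - 1427) = (625/4)*(-2237) = -1398125/4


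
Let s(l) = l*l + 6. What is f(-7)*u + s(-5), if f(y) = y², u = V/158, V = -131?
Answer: -1521/158 ≈ -9.6266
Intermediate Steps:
s(l) = 6 + l² (s(l) = l² + 6 = 6 + l²)
u = -131/158 ≈ -0.82911
f(-7)*u + s(-5) = (-7)²*(-131/158) + (6 + (-5)²) = 49*(-131/158) + (6 + 25) = -6419/158 + 31 = -1521/158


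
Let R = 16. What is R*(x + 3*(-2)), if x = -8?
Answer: -224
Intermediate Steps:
R*(x + 3*(-2)) = 16*(-8 + 3*(-2)) = 16*(-8 - 6) = 16*(-14) = -224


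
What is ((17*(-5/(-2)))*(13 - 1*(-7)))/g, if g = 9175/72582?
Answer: 2467788/367 ≈ 6724.2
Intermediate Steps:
g = 9175/72582 (g = 9175*(1/72582) = 9175/72582 ≈ 0.12641)
((17*(-5/(-2)))*(13 - 1*(-7)))/g = ((17*(-5/(-2)))*(13 - 1*(-7)))/(9175/72582) = ((17*(-5*(-½)))*(13 + 7))*(72582/9175) = ((17*(5/2))*20)*(72582/9175) = ((85/2)*20)*(72582/9175) = 850*(72582/9175) = 2467788/367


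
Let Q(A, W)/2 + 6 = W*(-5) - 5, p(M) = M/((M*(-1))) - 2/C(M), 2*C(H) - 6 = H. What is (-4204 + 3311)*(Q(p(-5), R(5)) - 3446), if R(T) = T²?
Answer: 3320174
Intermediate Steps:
C(H) = 3 + H/2
p(M) = -1 - 2/(3 + M/2) (p(M) = M/((M*(-1))) - 2/(3 + M/2) = M/((-M)) - 2/(3 + M/2) = M*(-1/M) - 2/(3 + M/2) = -1 - 2/(3 + M/2))
Q(A, W) = -22 - 10*W (Q(A, W) = -12 + 2*(W*(-5) - 5) = -12 + 2*(-5*W - 5) = -12 + 2*(-5 - 5*W) = -12 + (-10 - 10*W) = -22 - 10*W)
(-4204 + 3311)*(Q(p(-5), R(5)) - 3446) = (-4204 + 3311)*((-22 - 10*5²) - 3446) = -893*((-22 - 10*25) - 3446) = -893*((-22 - 250) - 3446) = -893*(-272 - 3446) = -893*(-3718) = 3320174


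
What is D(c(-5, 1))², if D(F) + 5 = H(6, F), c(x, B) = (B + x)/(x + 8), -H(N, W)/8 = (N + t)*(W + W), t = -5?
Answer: 2401/9 ≈ 266.78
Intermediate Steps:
H(N, W) = -16*W*(-5 + N) (H(N, W) = -8*(N - 5)*(W + W) = -8*(-5 + N)*2*W = -16*W*(-5 + N))
c(x, B) = (B + x)/(8 + x)
D(F) = -5 - 16*F (D(F) = -5 + 16*F*(5 - 1*6) = -5 + 16*F*(5 - 6) = -5 + 16*F*(-1) = -5 - 16*F)
D(c(-5, 1))² = (-5 - 16*(1 - 5)/(8 - 5))² = (-5 - 16*(-4)/3)² = (-5 - 16*(-4/3))² = (-5 + 64/3)² = (49/3)² = 2401/9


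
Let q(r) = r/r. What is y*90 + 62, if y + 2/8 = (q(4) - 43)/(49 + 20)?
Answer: -703/46 ≈ -15.283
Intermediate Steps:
q(r) = 1
y = -79/92 (y = -1/4 + (1 - 43)/(49 + 20) = -1/4 - 42/69 = -1/4 - 42*1/69 = -1/4 - 14/23 = -79/92 ≈ -0.85870)
y*90 + 62 = -79/92*90 + 62 = -3555/46 + 62 = -703/46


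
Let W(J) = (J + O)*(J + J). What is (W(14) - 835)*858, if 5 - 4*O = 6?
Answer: -386100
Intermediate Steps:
O = -1/4 (O = 5/4 - 1/4*6 = 5/4 - 3/2 = -1/4 ≈ -0.25000)
W(J) = 2*J*(-1/4 + J) (W(J) = (J - 1/4)*(J + J) = (-1/4 + J)*(2*J) = 2*J*(-1/4 + J))
(W(14) - 835)*858 = ((1/2)*14*(-1 + 4*14) - 835)*858 = ((1/2)*14*(-1 + 56) - 835)*858 = ((1/2)*14*55 - 835)*858 = (385 - 835)*858 = -450*858 = -386100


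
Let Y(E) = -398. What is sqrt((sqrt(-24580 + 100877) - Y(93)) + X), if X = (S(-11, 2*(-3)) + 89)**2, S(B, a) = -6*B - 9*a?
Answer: sqrt(44079 + sqrt(76297)) ≈ 210.61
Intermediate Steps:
S(B, a) = -9*a - 6*B
X = 43681 (X = ((-18*(-3) - 6*(-11)) + 89)**2 = ((-9*(-6) + 66) + 89)**2 = ((54 + 66) + 89)**2 = (120 + 89)**2 = 209**2 = 43681)
sqrt((sqrt(-24580 + 100877) - Y(93)) + X) = sqrt((sqrt(-24580 + 100877) - 1*(-398)) + 43681) = sqrt((sqrt(76297) + 398) + 43681) = sqrt((398 + sqrt(76297)) + 43681) = sqrt(44079 + sqrt(76297))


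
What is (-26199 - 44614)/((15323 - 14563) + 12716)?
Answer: -70813/13476 ≈ -5.2547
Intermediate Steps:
(-26199 - 44614)/((15323 - 14563) + 12716) = -70813/(760 + 12716) = -70813/13476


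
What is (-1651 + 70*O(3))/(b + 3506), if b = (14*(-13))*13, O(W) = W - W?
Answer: -1651/1140 ≈ -1.4482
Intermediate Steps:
O(W) = 0
b = -2366 (b = -182*13 = -2366)
(-1651 + 70*O(3))/(b + 3506) = (-1651 + 70*0)/(-2366 + 3506) = (-1651 + 0)/1140 = -1651*1/1140 = -1651/1140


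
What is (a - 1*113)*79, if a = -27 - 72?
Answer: -16748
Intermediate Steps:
a = -99
(a - 1*113)*79 = (-99 - 1*113)*79 = (-99 - 113)*79 = -212*79 = -16748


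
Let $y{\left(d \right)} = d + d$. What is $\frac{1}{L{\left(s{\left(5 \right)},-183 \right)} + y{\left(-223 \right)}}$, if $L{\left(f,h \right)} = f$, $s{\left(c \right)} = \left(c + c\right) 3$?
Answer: $- \frac{1}{416} \approx -0.0024038$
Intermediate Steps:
$s{\left(c \right)} = 6 c$ ($s{\left(c \right)} = 2 c 3 = 6 c$)
$y{\left(d \right)} = 2 d$
$\frac{1}{L{\left(s{\left(5 \right)},-183 \right)} + y{\left(-223 \right)}} = \frac{1}{6 \cdot 5 + 2 \left(-223\right)} = \frac{1}{30 - 446} = \frac{1}{-416} = - \frac{1}{416}$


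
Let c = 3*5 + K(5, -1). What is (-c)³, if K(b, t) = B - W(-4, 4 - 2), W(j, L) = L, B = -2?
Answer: -1331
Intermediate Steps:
K(b, t) = -4 (K(b, t) = -2 - (4 - 2) = -2 - 1*2 = -2 - 2 = -4)
c = 11 (c = 3*5 - 4 = 15 - 4 = 11)
(-c)³ = (-1*11)³ = (-11)³ = -1331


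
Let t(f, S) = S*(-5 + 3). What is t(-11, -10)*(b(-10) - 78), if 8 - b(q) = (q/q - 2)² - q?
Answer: -1620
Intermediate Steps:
t(f, S) = -2*S (t(f, S) = S*(-2) = -2*S)
b(q) = 7 + q (b(q) = 8 - ((q/q - 2)² - q) = 8 - ((1 - 2)² - q) = 8 - ((-1)² - q) = 8 - (1 - q) = 8 + (-1 + q) = 7 + q)
t(-11, -10)*(b(-10) - 78) = (-2*(-10))*((7 - 10) - 78) = 20*(-3 - 78) = 20*(-81) = -1620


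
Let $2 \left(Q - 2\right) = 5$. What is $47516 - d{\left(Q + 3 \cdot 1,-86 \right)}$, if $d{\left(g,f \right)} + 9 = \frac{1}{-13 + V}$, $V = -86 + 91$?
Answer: $\frac{380201}{8} \approx 47525.0$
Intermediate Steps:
$Q = \frac{9}{2}$ ($Q = 2 + \frac{1}{2} \cdot 5 = 2 + \frac{5}{2} = \frac{9}{2} \approx 4.5$)
$V = 5$
$d{\left(g,f \right)} = - \frac{73}{8}$ ($d{\left(g,f \right)} = -9 + \frac{1}{-13 + 5} = -9 + \frac{1}{-8} = -9 - \frac{1}{8} = - \frac{73}{8}$)
$47516 - d{\left(Q + 3 \cdot 1,-86 \right)} = 47516 - - \frac{73}{8} = 47516 + \frac{73}{8} = \frac{380201}{8}$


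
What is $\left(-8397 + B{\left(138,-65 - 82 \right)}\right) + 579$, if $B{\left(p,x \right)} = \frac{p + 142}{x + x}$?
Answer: $- \frac{164198}{21} \approx -7819.0$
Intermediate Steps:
$B{\left(p,x \right)} = \frac{142 + p}{2 x}$
$\left(-8397 + B{\left(138,-65 - 82 \right)}\right) + 579 = \left(-8397 + \frac{142 + 138}{2 \left(-65 - 82\right)}\right) + 579 = \left(-8397 + \frac{1}{2} \frac{1}{-65 - 82} \cdot 280\right) + 579 = \left(-8397 + \frac{1}{2} \frac{1}{-147} \cdot 280\right) + 579 = \left(-8397 + \frac{1}{2} \left(- \frac{1}{147}\right) 280\right) + 579 = \left(-8397 - \frac{20}{21}\right) + 579 = - \frac{176357}{21} + 579 = - \frac{164198}{21}$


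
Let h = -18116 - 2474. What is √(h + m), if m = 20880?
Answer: √290 ≈ 17.029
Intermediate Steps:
h = -20590
√(h + m) = √(-20590 + 20880) = √290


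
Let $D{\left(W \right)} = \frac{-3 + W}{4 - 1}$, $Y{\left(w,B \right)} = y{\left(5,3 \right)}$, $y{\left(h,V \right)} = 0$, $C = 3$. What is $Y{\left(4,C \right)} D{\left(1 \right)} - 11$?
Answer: $-11$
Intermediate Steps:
$Y{\left(w,B \right)} = 0$
$D{\left(W \right)} = -1 + \frac{W}{3}$ ($D{\left(W \right)} = \frac{-3 + W}{3} = \left(-3 + W\right) \frac{1}{3} = -1 + \frac{W}{3}$)
$Y{\left(4,C \right)} D{\left(1 \right)} - 11 = 0 \left(-1 + \frac{1}{3} \cdot 1\right) - 11 = 0 \left(-1 + \frac{1}{3}\right) - 11 = 0 \left(- \frac{2}{3}\right) - 11 = 0 - 11 = -11$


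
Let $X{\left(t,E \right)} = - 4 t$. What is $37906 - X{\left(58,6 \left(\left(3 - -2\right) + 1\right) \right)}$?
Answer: $38138$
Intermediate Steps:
$37906 - X{\left(58,6 \left(\left(3 - -2\right) + 1\right) \right)} = 37906 - \left(-4\right) 58 = 37906 - -232 = 37906 + 232 = 38138$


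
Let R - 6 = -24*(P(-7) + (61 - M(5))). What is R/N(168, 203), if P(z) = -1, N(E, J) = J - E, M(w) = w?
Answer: -1314/35 ≈ -37.543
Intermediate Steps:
R = -1314 (R = 6 - 24*(-1 + (61 - 1*5)) = 6 - 24*(-1 + (61 - 5)) = 6 - 24*(-1 + 56) = 6 - 24*55 = 6 - 1320 = -1314)
R/N(168, 203) = -1314/(203 - 1*168) = -1314/(203 - 168) = -1314/35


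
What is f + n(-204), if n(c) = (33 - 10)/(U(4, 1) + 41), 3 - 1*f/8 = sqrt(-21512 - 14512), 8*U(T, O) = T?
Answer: 2038/83 - 16*I*sqrt(9006) ≈ 24.554 - 1518.4*I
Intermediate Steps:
U(T, O) = T/8
f = 24 - 16*I*sqrt(9006) (f = 24 - 8*sqrt(-21512 - 14512) = 24 - 16*I*sqrt(9006) ≈ 24.0 - 1518.4*I)
n(c) = 46/83 (n(c) = (33 - 10)/((1/8)*4 + 41) = 23/(1/2 + 41) = 23/(83/2) = 23*(2/83) = 46/83)
f + n(-204) = (24 - 16*I*sqrt(9006)) + 46/83 = 2038/83 - 16*I*sqrt(9006)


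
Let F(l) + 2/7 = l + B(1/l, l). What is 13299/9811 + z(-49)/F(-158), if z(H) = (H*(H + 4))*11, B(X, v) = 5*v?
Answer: -1577481873/65125418 ≈ -24.222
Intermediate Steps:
F(l) = -2/7 + 6*l (F(l) = -2/7 + (l + 5*l) = -2/7 + 6*l)
z(H) = 11*H*(4 + H) (z(H) = (H*(4 + H))*11 = 11*H*(4 + H))
13299/9811 + z(-49)/F(-158) = 13299/9811 + (11*(-49)*(4 - 49))/(-2/7 + 6*(-158)) = 13299*(1/9811) + (11*(-49)*(-45))/(-2/7 - 948) = 13299/9811 + 24255/(-6638/7) = 13299/9811 + 24255*(-7/6638) = 13299/9811 - 169785/6638 = -1577481873/65125418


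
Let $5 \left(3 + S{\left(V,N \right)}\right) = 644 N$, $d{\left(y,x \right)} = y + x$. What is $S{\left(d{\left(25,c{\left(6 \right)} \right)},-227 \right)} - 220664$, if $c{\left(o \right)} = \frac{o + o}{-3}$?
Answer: $- \frac{1249523}{5} \approx -2.499 \cdot 10^{5}$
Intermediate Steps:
$c{\left(o \right)} = - \frac{2 o}{3}$
$d{\left(y,x \right)} = x + y$
$S{\left(V,N \right)} = -3 + \frac{644 N}{5}$
$S{\left(d{\left(25,c{\left(6 \right)} \right)},-227 \right)} - 220664 = \left(-3 + \frac{644}{5} \left(-227\right)\right) - 220664 = \left(-3 - \frac{146188}{5}\right) - 220664 = - \frac{146203}{5} - 220664 = - \frac{1249523}{5}$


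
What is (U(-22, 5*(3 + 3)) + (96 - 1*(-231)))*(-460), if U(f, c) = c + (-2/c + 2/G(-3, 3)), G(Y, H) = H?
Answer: -164496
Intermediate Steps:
U(f, c) = ⅔ + c - 2/c (U(f, c) = c + (-2/c + 2/3) = c + (-2/c + 2*(⅓)) = c + (-2/c + ⅔) = c + (⅔ - 2/c) = ⅔ + c - 2/c)
(U(-22, 5*(3 + 3)) + (96 - 1*(-231)))*(-460) = ((⅔ + 5*(3 + 3) - 2*1/(5*(3 + 3))) + (96 - 1*(-231)))*(-460) = ((⅔ + 5*6 - 2/(5*6)) + (96 + 231))*(-460) = ((⅔ + 30 - 2/30) + 327)*(-460) = ((⅔ + 30 - 2*1/30) + 327)*(-460) = ((⅔ + 30 - 1/15) + 327)*(-460) = (153/5 + 327)*(-460) = (1788/5)*(-460) = -164496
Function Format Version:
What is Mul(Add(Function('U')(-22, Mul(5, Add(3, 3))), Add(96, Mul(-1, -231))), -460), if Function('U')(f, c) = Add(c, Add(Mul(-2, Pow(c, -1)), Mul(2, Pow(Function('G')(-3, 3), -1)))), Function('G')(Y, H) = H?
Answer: -164496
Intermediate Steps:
Function('U')(f, c) = Add(Rational(2, 3), c, Mul(-2, Pow(c, -1))) (Function('U')(f, c) = Add(c, Add(Mul(-2, Pow(c, -1)), Mul(2, Pow(3, -1)))) = Add(c, Add(Mul(-2, Pow(c, -1)), Mul(2, Rational(1, 3)))) = Add(c, Add(Mul(-2, Pow(c, -1)), Rational(2, 3))) = Add(c, Add(Rational(2, 3), Mul(-2, Pow(c, -1)))) = Add(Rational(2, 3), c, Mul(-2, Pow(c, -1))))
Mul(Add(Function('U')(-22, Mul(5, Add(3, 3))), Add(96, Mul(-1, -231))), -460) = Mul(Add(Add(Rational(2, 3), Mul(5, Add(3, 3)), Mul(-2, Pow(Mul(5, Add(3, 3)), -1))), Add(96, Mul(-1, -231))), -460) = Mul(Add(Add(Rational(2, 3), Mul(5, 6), Mul(-2, Pow(Mul(5, 6), -1))), Add(96, 231)), -460) = Mul(Add(Add(Rational(2, 3), 30, Mul(-2, Pow(30, -1))), 327), -460) = Mul(Add(Add(Rational(2, 3), 30, Mul(-2, Rational(1, 30))), 327), -460) = Mul(Add(Add(Rational(2, 3), 30, Rational(-1, 15)), 327), -460) = Mul(Add(Rational(153, 5), 327), -460) = Mul(Rational(1788, 5), -460) = -164496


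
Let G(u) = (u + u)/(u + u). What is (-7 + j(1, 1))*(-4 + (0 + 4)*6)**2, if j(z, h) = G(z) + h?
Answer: -2000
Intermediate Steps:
G(u) = 1 (G(u) = (2*u)/((2*u)) = (2*u)*(1/(2*u)) = 1)
j(z, h) = 1 + h
(-7 + j(1, 1))*(-4 + (0 + 4)*6)**2 = (-7 + (1 + 1))*(-4 + (0 + 4)*6)**2 = (-7 + 2)*(-4 + 4*6)**2 = -5*(-4 + 24)**2 = -5*20**2 = -5*400 = -2000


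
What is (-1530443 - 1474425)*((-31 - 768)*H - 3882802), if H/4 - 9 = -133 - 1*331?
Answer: 7297688531896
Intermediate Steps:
H = -1820 (H = 36 + 4*(-133 - 1*331) = 36 + 4*(-133 - 331) = 36 + 4*(-464) = 36 - 1856 = -1820)
(-1530443 - 1474425)*((-31 - 768)*H - 3882802) = (-1530443 - 1474425)*((-31 - 768)*(-1820) - 3882802) = -3004868*(-799*(-1820) - 3882802) = -3004868*(1454180 - 3882802) = -3004868*(-2428622) = 7297688531896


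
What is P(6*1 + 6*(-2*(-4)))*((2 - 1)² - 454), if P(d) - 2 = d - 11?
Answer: -20385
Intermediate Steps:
P(d) = -9 + d (P(d) = 2 + (d - 11) = 2 + (-11 + d) = -9 + d)
P(6*1 + 6*(-2*(-4)))*((2 - 1)² - 454) = (-9 + (6*1 + 6*(-2*(-4))))*((2 - 1)² - 454) = (-9 + (6 + 6*8))*(1² - 454) = (-9 + (6 + 48))*(1 - 454) = (-9 + 54)*(-453) = 45*(-453) = -20385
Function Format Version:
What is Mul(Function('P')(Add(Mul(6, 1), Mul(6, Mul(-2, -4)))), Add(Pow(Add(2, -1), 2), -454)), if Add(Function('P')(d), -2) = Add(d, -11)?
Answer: -20385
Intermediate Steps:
Function('P')(d) = Add(-9, d) (Function('P')(d) = Add(2, Add(d, -11)) = Add(2, Add(-11, d)) = Add(-9, d))
Mul(Function('P')(Add(Mul(6, 1), Mul(6, Mul(-2, -4)))), Add(Pow(Add(2, -1), 2), -454)) = Mul(Add(-9, Add(Mul(6, 1), Mul(6, Mul(-2, -4)))), Add(Pow(Add(2, -1), 2), -454)) = Mul(Add(-9, Add(6, Mul(6, 8))), Add(Pow(1, 2), -454)) = Mul(Add(-9, Add(6, 48)), Add(1, -454)) = Mul(Add(-9, 54), -453) = Mul(45, -453) = -20385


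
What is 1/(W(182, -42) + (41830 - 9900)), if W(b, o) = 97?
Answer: 1/32027 ≈ 3.1224e-5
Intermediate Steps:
1/(W(182, -42) + (41830 - 9900)) = 1/(97 + (41830 - 9900)) = 1/(97 + 31930) = 1/32027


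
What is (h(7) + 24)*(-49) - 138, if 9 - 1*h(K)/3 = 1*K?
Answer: -1608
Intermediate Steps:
h(K) = 27 - 3*K
(h(7) + 24)*(-49) - 138 = ((27 - 3*7) + 24)*(-49) - 138 = ((27 - 21) + 24)*(-49) - 138 = (6 + 24)*(-49) - 138 = 30*(-49) - 138 = -1470 - 138 = -1608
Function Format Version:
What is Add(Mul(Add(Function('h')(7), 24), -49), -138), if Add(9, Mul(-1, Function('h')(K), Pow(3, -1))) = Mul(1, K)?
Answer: -1608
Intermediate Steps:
Function('h')(K) = Add(27, Mul(-3, K)) (Function('h')(K) = Add(27, Mul(-3, Mul(1, K))) = Add(27, Mul(-3, K)))
Add(Mul(Add(Function('h')(7), 24), -49), -138) = Add(Mul(Add(Add(27, Mul(-3, 7)), 24), -49), -138) = Add(Mul(Add(Add(27, -21), 24), -49), -138) = Add(Mul(Add(6, 24), -49), -138) = Add(Mul(30, -49), -138) = Add(-1470, -138) = -1608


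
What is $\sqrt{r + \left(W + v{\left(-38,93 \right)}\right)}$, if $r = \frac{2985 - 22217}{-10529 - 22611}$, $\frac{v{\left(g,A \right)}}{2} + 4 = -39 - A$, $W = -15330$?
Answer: $\frac{i \sqrt{1070900558170}}{8285} \approx 124.91 i$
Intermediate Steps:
$v{\left(g,A \right)} = -86 - 2 A$ ($v{\left(g,A \right)} = -8 + 2 \left(-39 - A\right) = -8 - \left(78 + 2 A\right) = -86 - 2 A$)
$r = \frac{4808}{8285}$ ($r = - \frac{19232}{-33140} = \left(-19232\right) \left(- \frac{1}{33140}\right) = \frac{4808}{8285} \approx 0.58033$)
$\sqrt{r + \left(W + v{\left(-38,93 \right)}\right)} = \sqrt{\frac{4808}{8285} - 15602} = \sqrt{- \frac{129257762}{8285}} = \frac{i \sqrt{1070900558170}}{8285}$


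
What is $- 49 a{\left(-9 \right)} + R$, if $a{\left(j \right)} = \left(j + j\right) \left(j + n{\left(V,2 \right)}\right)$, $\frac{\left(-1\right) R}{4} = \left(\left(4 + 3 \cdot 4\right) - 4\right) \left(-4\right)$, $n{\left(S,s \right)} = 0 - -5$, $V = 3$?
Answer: $-3336$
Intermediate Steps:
$n{\left(S,s \right)} = 5$ ($n{\left(S,s \right)} = 0 + 5 = 5$)
$R = 192$ ($R = - 4 \left(\left(4 + 3 \cdot 4\right) - 4\right) \left(-4\right) = - 4 \left(\left(4 + 12\right) - 4\right) \left(-4\right) = - 4 \left(16 - 4\right) \left(-4\right) = - 4 \cdot 12 \left(-4\right) = \left(-4\right) \left(-48\right) = 192$)
$a{\left(j \right)} = 2 j \left(5 + j\right)$ ($a{\left(j \right)} = \left(j + j\right) \left(j + 5\right) = 2 j \left(5 + j\right)$)
$- 49 a{\left(-9 \right)} + R = - 49 \cdot 2 \left(-9\right) \left(5 - 9\right) + 192 = - 49 \cdot 2 \left(-9\right) \left(-4\right) + 192 = \left(-49\right) 72 + 192 = -3528 + 192 = -3336$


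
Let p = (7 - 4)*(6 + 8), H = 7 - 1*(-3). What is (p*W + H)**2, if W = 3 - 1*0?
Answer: 18496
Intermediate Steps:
H = 10 (H = 7 + 3 = 10)
W = 3 (W = 3 + 0 = 3)
p = 42 (p = 3*14 = 42)
(p*W + H)**2 = (42*3 + 10)**2 = (126 + 10)**2 = 136**2 = 18496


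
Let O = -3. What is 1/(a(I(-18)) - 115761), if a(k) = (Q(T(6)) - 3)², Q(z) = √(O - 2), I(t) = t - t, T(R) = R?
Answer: I/(-115757*I + 6*√5) ≈ -8.6388e-6 + 1.0012e-9*I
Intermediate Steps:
I(t) = 0
Q(z) = I*√5 (Q(z) = √(-3 - 2) = √(-5) = I*√5)
a(k) = (-3 + I*√5)² (a(k) = (I*√5 - 3)² = (-3 + I*√5)²)
1/(a(I(-18)) - 115761) = 1/((3 - I*√5)² - 115761) = 1/(-115761 + (3 - I*√5)²)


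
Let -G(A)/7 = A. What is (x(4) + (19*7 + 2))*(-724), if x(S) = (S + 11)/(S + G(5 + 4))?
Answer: -5755800/59 ≈ -97556.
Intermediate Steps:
G(A) = -7*A
x(S) = (11 + S)/(-63 + S) (x(S) = (S + 11)/(S - 7*(5 + 4)) = (11 + S)/(S - 7*9) = (11 + S)/(S - 63) = (11 + S)/(-63 + S))
(x(4) + (19*7 + 2))*(-724) = ((11 + 4)/(-63 + 4) + (19*7 + 2))*(-724) = (15/(-59) + (133 + 2))*(-724) = (-1/59*15 + 135)*(-724) = (-15/59 + 135)*(-724) = (7950/59)*(-724) = -5755800/59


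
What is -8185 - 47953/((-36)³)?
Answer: -381831407/46656 ≈ -8184.0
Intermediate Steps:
-8185 - 47953/((-36)³) = -8185 - 47953/(-46656) = -8185 - 47953*(-1/46656) = -8185 + 47953/46656 = -381831407/46656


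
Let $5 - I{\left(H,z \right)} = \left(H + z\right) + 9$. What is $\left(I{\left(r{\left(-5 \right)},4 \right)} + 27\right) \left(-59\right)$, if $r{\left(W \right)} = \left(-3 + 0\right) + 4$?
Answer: $-1062$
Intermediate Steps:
$r{\left(W \right)} = 1$ ($r{\left(W \right)} = -3 + 4 = 1$)
$I{\left(H,z \right)} = -4 - H - z$ ($I{\left(H,z \right)} = 5 - \left(\left(H + z\right) + 9\right) = 5 - \left(9 + H + z\right) = -4 - H - z$)
$\left(I{\left(r{\left(-5 \right)},4 \right)} + 27\right) \left(-59\right) = \left(\left(-4 - 1 - 4\right) + 27\right) \left(-59\right) = \left(-9 + 27\right) \left(-59\right) = 18 \left(-59\right) = -1062$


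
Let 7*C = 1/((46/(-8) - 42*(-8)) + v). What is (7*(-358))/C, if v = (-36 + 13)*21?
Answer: 5359081/2 ≈ 2.6795e+6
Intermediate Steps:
v = -483 (v = -23*21 = -483)
C = -4/4277 (C = 1/(7*((46/(-8) - 42*(-8)) - 483)) = 1/(7*((46*(-⅛) + 336) - 483)) = 1/(7*((-23/4 + 336) - 483)) = 1/(7*(1321/4 - 483)) = 1/(7*(-611/4)) = (⅐)*(-4/611) = -4/4277 ≈ -0.00093524)
(7*(-358))/C = (7*(-358))/(-4/4277) = -2506*(-4277/4) = 5359081/2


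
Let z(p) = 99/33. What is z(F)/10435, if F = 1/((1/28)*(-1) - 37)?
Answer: 3/10435 ≈ 0.00028749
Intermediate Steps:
F = -28/1037 (F = 1/((1*(1/28))*(-1) - 37) = 1/((1/28)*(-1) - 37) = 1/(-1/28 - 37) = 1/(-1037/28) = -28/1037 ≈ -0.027001)
z(p) = 3 (z(p) = 99*(1/33) = 3)
z(F)/10435 = 3/10435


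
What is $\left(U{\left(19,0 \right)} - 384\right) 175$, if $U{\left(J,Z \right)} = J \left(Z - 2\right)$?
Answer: $-73850$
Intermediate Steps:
$U{\left(J,Z \right)} = J \left(-2 + Z\right)$
$\left(U{\left(19,0 \right)} - 384\right) 175 = \left(19 \left(-2 + 0\right) - 384\right) 175 = \left(19 \left(-2\right) - 384\right) 175 = \left(-38 - 384\right) 175 = \left(-422\right) 175 = -73850$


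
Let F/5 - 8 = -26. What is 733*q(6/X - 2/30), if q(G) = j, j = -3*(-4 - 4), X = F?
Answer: 17592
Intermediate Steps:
F = -90 (F = 40 + 5*(-26) = 40 - 130 = -90)
X = -90
j = 24 (j = -3*(-8) = 24)
q(G) = 24
733*q(6/X - 2/30) = 733*24 = 17592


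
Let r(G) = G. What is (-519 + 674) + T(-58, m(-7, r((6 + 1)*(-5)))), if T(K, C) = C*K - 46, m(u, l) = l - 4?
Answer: 2371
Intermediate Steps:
m(u, l) = -4 + l
T(K, C) = -46 + C*K
(-519 + 674) + T(-58, m(-7, r((6 + 1)*(-5)))) = (-519 + 674) + (-46 + (-4 + (6 + 1)*(-5))*(-58)) = 155 + (-46 + (-4 + 7*(-5))*(-58)) = 155 + (-46 + (-4 - 35)*(-58)) = 155 + (-46 - 39*(-58)) = 155 + (-46 + 2262) = 155 + 2216 = 2371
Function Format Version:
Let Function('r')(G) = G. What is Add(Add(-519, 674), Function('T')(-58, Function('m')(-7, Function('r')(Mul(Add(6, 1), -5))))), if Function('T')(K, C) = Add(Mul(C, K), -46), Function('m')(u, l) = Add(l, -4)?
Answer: 2371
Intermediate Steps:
Function('m')(u, l) = Add(-4, l)
Function('T')(K, C) = Add(-46, Mul(C, K))
Add(Add(-519, 674), Function('T')(-58, Function('m')(-7, Function('r')(Mul(Add(6, 1), -5))))) = Add(Add(-519, 674), Add(-46, Mul(Add(-4, Mul(Add(6, 1), -5)), -58))) = Add(155, Add(-46, Mul(Add(-4, Mul(7, -5)), -58))) = Add(155, Add(-46, Mul(Add(-4, -35), -58))) = Add(155, Add(-46, Mul(-39, -58))) = Add(155, Add(-46, 2262)) = Add(155, 2216) = 2371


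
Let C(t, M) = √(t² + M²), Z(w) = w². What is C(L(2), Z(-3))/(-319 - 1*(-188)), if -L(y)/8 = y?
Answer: -√337/131 ≈ -0.14013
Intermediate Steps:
L(y) = -8*y
C(t, M) = √(M² + t²)
C(L(2), Z(-3))/(-319 - 1*(-188)) = √(((-3)²)² + (-8*2)²)/(-319 - 1*(-188)) = √(9² + (-16)²)/(-319 + 188) = √(81 + 256)/(-131) = √337*(-1/131) = -√337/131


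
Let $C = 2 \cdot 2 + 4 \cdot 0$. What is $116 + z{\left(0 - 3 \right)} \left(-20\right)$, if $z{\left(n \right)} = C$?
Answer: $36$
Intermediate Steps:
$C = 4$ ($C = 4 + 0 = 4$)
$z{\left(n \right)} = 4$
$116 + z{\left(0 - 3 \right)} \left(-20\right) = 116 + 4 \left(-20\right) = 116 - 80 = 36$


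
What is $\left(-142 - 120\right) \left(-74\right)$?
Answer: $19388$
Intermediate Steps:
$\left(-142 - 120\right) \left(-74\right) = \left(-262\right) \left(-74\right) = 19388$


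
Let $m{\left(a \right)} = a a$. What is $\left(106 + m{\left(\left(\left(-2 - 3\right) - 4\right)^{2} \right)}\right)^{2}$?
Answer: $44448889$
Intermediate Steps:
$m{\left(a \right)} = a^{2}$
$\left(106 + m{\left(\left(\left(-2 - 3\right) - 4\right)^{2} \right)}\right)^{2} = \left(106 + \left(\left(\left(-2 - 3\right) - 4\right)^{2}\right)^{2}\right)^{2} = \left(106 + \left(\left(-5 - 4\right)^{2}\right)^{2}\right)^{2} = \left(106 + \left(\left(-9\right)^{2}\right)^{2}\right)^{2} = \left(106 + 81^{2}\right)^{2} = \left(106 + 6561\right)^{2} = 6667^{2} = 44448889$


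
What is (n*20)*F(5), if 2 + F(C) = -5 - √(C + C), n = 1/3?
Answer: -140/3 - 20*√10/3 ≈ -67.749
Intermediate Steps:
n = ⅓ ≈ 0.33333
F(C) = -7 - √2*√C (F(C) = -2 + (-5 - √(C + C)) = -2 + (-5 - √(2*C)) = -2 + (-5 - √2*√C) = -7 - √2*√C)
(n*20)*F(5) = ((⅓)*20)*(-7 - √2*√5) = 20*(-7 - √10)/3 = -140/3 - 20*√10/3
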